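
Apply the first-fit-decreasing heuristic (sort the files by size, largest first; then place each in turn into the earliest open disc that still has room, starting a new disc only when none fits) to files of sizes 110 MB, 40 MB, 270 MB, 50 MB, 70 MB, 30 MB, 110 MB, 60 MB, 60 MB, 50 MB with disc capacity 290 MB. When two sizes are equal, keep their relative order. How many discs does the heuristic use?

Sorted descending: 270, 110, 110, 70, 60, 60, 50, 50, 40, 30.
  270 → disc 1 (new)  [load 270/290]
  110 → disc 2 (new)  [load 110/290]
  110 → disc 2  [load 220/290]
  70 → disc 2  [load 290/290]
  60 → disc 3 (new)  [load 60/290]
  60 → disc 3  [load 120/290]
  50 → disc 3  [load 170/290]
  50 → disc 3  [load 220/290]
  40 → disc 3  [load 260/290]
  30 → disc 3  [load 290/290]
3 discs opened.

3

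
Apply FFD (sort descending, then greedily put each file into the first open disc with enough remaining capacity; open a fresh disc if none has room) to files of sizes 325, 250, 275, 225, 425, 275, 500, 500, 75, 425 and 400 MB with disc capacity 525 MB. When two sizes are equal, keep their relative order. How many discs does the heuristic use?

Sorted descending: 500, 500, 425, 425, 400, 325, 275, 275, 250, 225, 75.
  500 → disc 1 (new)  [load 500/525]
  500 → disc 2 (new)  [load 500/525]
  425 → disc 3 (new)  [load 425/525]
  425 → disc 4 (new)  [load 425/525]
  400 → disc 5 (new)  [load 400/525]
  325 → disc 6 (new)  [load 325/525]
  275 → disc 7 (new)  [load 275/525]
  275 → disc 8 (new)  [load 275/525]
  250 → disc 7  [load 525/525]
  225 → disc 8  [load 500/525]
  75 → disc 3  [load 500/525]
8 discs opened.

8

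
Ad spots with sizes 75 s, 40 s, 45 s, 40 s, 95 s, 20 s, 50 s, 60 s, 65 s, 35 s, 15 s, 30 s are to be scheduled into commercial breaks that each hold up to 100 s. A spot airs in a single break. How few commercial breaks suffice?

6

Total = 95 + 75 + 65 + 60 + 50 + 45 + 40 + 40 + 35 + 30 + 20 + 15 = 570 s.
Lower bound: ⌈570/100⌉ = 6 commercial breaks.
A packing using 6 commercial breaks:
  break 1: 95 = 95
  break 2: 75 + 20 = 95
  break 3: 65 + 35 = 100
  break 4: 60 + 40 = 100
  break 5: 50 + 45 = 95
  break 6: 40 + 30 + 15 = 85
This matches the lower bound, so 6 is optimal.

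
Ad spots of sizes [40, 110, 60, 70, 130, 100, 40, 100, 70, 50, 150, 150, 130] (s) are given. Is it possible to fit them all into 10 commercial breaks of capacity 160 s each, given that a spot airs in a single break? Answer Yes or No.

Yes

A valid assignment using 9 commercial breaks:
  break 1: 150 = 150
  break 2: 150 = 150
  break 3: 130 = 130
  break 4: 130 = 130
  break 5: 110 + 50 = 160
  break 6: 100 + 60 = 160
  break 7: 100 + 40 = 140
  break 8: 70 + 70 = 140
  break 9: 40 = 40
That uses only 9 ≤ 10, so 10 commercial breaks are enough.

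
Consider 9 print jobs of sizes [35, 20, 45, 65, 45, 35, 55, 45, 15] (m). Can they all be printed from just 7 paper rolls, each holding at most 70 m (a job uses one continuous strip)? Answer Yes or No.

Yes

A valid assignment using 6 paper rolls:
  roll 1: 65 = 65
  roll 2: 55 + 15 = 70
  roll 3: 45 + 20 = 65
  roll 4: 45 = 45
  roll 5: 45 = 45
  roll 6: 35 + 35 = 70
That uses only 6 ≤ 7, so 7 paper rolls are enough.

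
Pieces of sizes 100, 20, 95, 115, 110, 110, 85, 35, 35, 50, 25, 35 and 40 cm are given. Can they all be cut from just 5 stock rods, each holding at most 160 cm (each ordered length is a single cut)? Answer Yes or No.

No

Total = 855 cm; ⌈855/160⌉ = 6.
At least 6 stock rods are required, but only 5 are allowed.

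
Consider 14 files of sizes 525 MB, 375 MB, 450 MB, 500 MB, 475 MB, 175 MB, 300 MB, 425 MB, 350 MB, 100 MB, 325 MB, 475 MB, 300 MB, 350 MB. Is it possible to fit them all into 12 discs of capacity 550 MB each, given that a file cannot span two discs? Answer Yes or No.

A valid assignment using 12 discs:
  disc 1: 525 = 525
  disc 2: 500 = 500
  disc 3: 475 = 475
  disc 4: 475 = 475
  disc 5: 450 + 100 = 550
  disc 6: 425 = 425
  disc 7: 375 + 175 = 550
  disc 8: 350 = 350
  disc 9: 350 = 350
  disc 10: 325 = 325
  disc 11: 300 = 300
  disc 12: 300 = 300
Every load is within 550 MB, so 12 discs suffice.

Yes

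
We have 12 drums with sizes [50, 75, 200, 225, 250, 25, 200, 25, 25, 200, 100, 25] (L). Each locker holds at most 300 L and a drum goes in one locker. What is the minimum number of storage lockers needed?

Total = 250 + 225 + 200 + 200 + 200 + 100 + 75 + 50 + 25 + 25 + 25 + 25 = 1400 L.
Lower bound: ⌈1400/300⌉ = 5 storage lockers.
A packing using 5 storage lockers:
  locker 1: 250 + 50 = 300
  locker 2: 225 + 75 = 300
  locker 3: 200 + 100 = 300
  locker 4: 200 + 25 + 25 + 25 + 25 = 300
  locker 5: 200 = 200
This matches the lower bound, so 5 is optimal.

5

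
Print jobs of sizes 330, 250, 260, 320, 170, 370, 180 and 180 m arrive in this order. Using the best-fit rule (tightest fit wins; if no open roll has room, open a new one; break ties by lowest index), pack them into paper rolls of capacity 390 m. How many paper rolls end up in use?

  330 → roll 1 (new)  [load 330/390]
  250 → roll 2 (new)  [load 250/390]
  260 → roll 3 (new)  [load 260/390]
  320 → roll 4 (new)  [load 320/390]
  170 → roll 5 (new)  [load 170/390]
  370 → roll 6 (new)  [load 370/390]
  180 → roll 5  [load 350/390]
  180 → roll 7 (new)  [load 180/390]
7 paper rolls opened.

7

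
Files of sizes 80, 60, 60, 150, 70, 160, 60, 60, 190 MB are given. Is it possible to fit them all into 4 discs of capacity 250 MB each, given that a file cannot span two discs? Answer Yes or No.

A valid assignment using 4 discs:
  disc 1: 190 + 60 = 250
  disc 2: 160 + 80 = 240
  disc 3: 150 + 70 = 220
  disc 4: 60 + 60 + 60 = 180
Every load is within 250 MB, so 4 discs suffice.

Yes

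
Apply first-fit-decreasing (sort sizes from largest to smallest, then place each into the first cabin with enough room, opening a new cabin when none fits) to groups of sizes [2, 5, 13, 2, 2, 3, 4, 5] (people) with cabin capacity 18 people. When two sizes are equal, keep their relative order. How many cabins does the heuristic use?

Sorted descending: 13, 5, 5, 4, 3, 2, 2, 2.
  13 → cabin 1 (new)  [load 13/18]
  5 → cabin 1  [load 18/18]
  5 → cabin 2 (new)  [load 5/18]
  4 → cabin 2  [load 9/18]
  3 → cabin 2  [load 12/18]
  2 → cabin 2  [load 14/18]
  2 → cabin 2  [load 16/18]
  2 → cabin 2  [load 18/18]
2 cabins opened.

2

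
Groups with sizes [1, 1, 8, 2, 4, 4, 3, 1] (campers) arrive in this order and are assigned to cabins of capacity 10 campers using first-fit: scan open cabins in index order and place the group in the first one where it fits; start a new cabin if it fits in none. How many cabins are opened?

  1 → cabin 1 (new)  [load 1/10]
  1 → cabin 1  [load 2/10]
  8 → cabin 1  [load 10/10]
  2 → cabin 2 (new)  [load 2/10]
  4 → cabin 2  [load 6/10]
  4 → cabin 2  [load 10/10]
  3 → cabin 3 (new)  [load 3/10]
  1 → cabin 3  [load 4/10]
3 cabins opened.

3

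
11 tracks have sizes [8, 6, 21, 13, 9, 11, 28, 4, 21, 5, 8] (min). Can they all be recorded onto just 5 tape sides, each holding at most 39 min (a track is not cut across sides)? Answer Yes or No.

Yes

A valid assignment using 4 tape sides:
  side 1: 28 + 11 = 39
  side 2: 21 + 13 + 5 = 39
  side 3: 21 + 9 + 8 = 38
  side 4: 8 + 6 + 4 = 18
That uses only 4 ≤ 5, so 5 tape sides are enough.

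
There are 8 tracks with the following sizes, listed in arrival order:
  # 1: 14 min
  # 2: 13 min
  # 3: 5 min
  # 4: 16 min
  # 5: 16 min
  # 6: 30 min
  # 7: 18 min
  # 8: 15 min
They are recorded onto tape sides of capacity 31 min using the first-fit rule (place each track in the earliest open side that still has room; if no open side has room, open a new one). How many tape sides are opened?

  14 → side 1 (new)  [load 14/31]
  13 → side 1  [load 27/31]
  5 → side 2 (new)  [load 5/31]
  16 → side 2  [load 21/31]
  16 → side 3 (new)  [load 16/31]
  30 → side 4 (new)  [load 30/31]
  18 → side 5 (new)  [load 18/31]
  15 → side 3  [load 31/31]
5 tape sides opened.

5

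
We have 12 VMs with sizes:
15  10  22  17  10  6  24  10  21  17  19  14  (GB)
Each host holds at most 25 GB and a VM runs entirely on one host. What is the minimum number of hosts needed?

Total = 24 + 22 + 21 + 19 + 17 + 17 + 15 + 14 + 10 + 10 + 10 + 6 = 185 GB.
Lower bound: ⌈185/25⌉ = 8 hosts.
A packing using 9 hosts:
  host 1: 24 = 24
  host 2: 22 = 22
  host 3: 21 = 21
  host 4: 19 + 6 = 25
  host 5: 17 = 17
  host 6: 17 = 17
  host 7: 15 + 10 = 25
  host 8: 14 + 10 = 24
  host 9: 10 = 10
No arrangement into 8 hosts stays within capacity, so 9 is optimal.

9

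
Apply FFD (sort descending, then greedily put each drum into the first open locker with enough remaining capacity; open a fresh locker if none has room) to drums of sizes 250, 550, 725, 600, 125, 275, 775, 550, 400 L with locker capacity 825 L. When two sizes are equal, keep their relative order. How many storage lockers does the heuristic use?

6

Sorted descending: 775, 725, 600, 550, 550, 400, 275, 250, 125.
  775 → locker 1 (new)  [load 775/825]
  725 → locker 2 (new)  [load 725/825]
  600 → locker 3 (new)  [load 600/825]
  550 → locker 4 (new)  [load 550/825]
  550 → locker 5 (new)  [load 550/825]
  400 → locker 6 (new)  [load 400/825]
  275 → locker 4  [load 825/825]
  250 → locker 5  [load 800/825]
  125 → locker 3  [load 725/825]
6 storage lockers opened.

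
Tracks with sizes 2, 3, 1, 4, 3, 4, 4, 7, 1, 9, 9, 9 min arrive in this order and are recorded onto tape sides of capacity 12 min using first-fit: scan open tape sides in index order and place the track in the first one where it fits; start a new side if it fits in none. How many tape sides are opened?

  2 → side 1 (new)  [load 2/12]
  3 → side 1  [load 5/12]
  1 → side 1  [load 6/12]
  4 → side 1  [load 10/12]
  3 → side 2 (new)  [load 3/12]
  4 → side 2  [load 7/12]
  4 → side 2  [load 11/12]
  7 → side 3 (new)  [load 7/12]
  1 → side 1  [load 11/12]
  9 → side 4 (new)  [load 9/12]
  9 → side 5 (new)  [load 9/12]
  9 → side 6 (new)  [load 9/12]
6 tape sides opened.

6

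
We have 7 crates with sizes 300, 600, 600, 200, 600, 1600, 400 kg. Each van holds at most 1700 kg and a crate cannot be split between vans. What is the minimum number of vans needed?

Total = 1600 + 600 + 600 + 600 + 400 + 300 + 200 = 4300 kg.
Lower bound: ⌈4300/1700⌉ = 3 vans.
A packing using 3 vans:
  van 1: 1600 = 1600
  van 2: 600 + 600 + 400 = 1600
  van 3: 600 + 300 + 200 = 1100
This matches the lower bound, so 3 is optimal.

3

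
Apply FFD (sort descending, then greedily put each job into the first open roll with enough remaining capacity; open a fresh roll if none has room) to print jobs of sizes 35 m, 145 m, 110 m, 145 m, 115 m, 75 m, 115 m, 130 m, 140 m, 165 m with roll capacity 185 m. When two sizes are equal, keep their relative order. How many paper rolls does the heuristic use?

8

Sorted descending: 165, 145, 145, 140, 130, 115, 115, 110, 75, 35.
  165 → roll 1 (new)  [load 165/185]
  145 → roll 2 (new)  [load 145/185]
  145 → roll 3 (new)  [load 145/185]
  140 → roll 4 (new)  [load 140/185]
  130 → roll 5 (new)  [load 130/185]
  115 → roll 6 (new)  [load 115/185]
  115 → roll 7 (new)  [load 115/185]
  110 → roll 8 (new)  [load 110/185]
  75 → roll 8  [load 185/185]
  35 → roll 2  [load 180/185]
8 paper rolls opened.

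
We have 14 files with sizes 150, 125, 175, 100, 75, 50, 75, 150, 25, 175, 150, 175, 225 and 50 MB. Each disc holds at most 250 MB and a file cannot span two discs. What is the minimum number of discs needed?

Total = 225 + 175 + 175 + 175 + 150 + 150 + 150 + 125 + 100 + 75 + 75 + 50 + 50 + 25 = 1700 MB.
Lower bound: ⌈1700/250⌉ = 7 discs.
A packing using 8 discs:
  disc 1: 225 + 25 = 250
  disc 2: 175 + 75 = 250
  disc 3: 175 + 75 = 250
  disc 4: 175 + 50 = 225
  disc 5: 150 + 100 = 250
  disc 6: 150 + 50 = 200
  disc 7: 150 = 150
  disc 8: 125 = 125
No arrangement into 7 discs stays within capacity, so 8 is optimal.

8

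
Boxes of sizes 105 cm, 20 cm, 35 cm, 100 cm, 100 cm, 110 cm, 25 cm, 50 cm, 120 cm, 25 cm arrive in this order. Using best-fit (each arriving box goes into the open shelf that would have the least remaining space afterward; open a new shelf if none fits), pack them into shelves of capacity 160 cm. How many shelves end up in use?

  105 → shelf 1 (new)  [load 105/160]
  20 → shelf 1  [load 125/160]
  35 → shelf 1  [load 160/160]
  100 → shelf 2 (new)  [load 100/160]
  100 → shelf 3 (new)  [load 100/160]
  110 → shelf 4 (new)  [load 110/160]
  25 → shelf 4  [load 135/160]
  50 → shelf 2  [load 150/160]
  120 → shelf 5 (new)  [load 120/160]
  25 → shelf 4  [load 160/160]
5 shelves opened.

5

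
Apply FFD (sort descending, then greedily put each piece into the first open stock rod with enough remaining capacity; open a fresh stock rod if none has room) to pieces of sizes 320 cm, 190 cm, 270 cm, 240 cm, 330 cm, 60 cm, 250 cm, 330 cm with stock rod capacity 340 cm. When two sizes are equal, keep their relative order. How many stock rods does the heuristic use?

Sorted descending: 330, 330, 320, 270, 250, 240, 190, 60.
  330 → stock rod 1 (new)  [load 330/340]
  330 → stock rod 2 (new)  [load 330/340]
  320 → stock rod 3 (new)  [load 320/340]
  270 → stock rod 4 (new)  [load 270/340]
  250 → stock rod 5 (new)  [load 250/340]
  240 → stock rod 6 (new)  [load 240/340]
  190 → stock rod 7 (new)  [load 190/340]
  60 → stock rod 4  [load 330/340]
7 stock rods opened.

7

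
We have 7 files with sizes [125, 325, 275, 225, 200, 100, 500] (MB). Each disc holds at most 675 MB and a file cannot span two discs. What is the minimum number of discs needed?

3

Total = 500 + 325 + 275 + 225 + 200 + 125 + 100 = 1750 MB.
Lower bound: ⌈1750/675⌉ = 3 discs.
A packing using 3 discs:
  disc 1: 500 + 125 = 625
  disc 2: 325 + 275 = 600
  disc 3: 225 + 200 + 100 = 525
This matches the lower bound, so 3 is optimal.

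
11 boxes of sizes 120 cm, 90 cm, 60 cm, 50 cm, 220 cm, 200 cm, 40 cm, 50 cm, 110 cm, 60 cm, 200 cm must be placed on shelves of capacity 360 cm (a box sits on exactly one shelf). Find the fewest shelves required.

4

Total = 220 + 200 + 200 + 120 + 110 + 90 + 60 + 60 + 50 + 50 + 40 = 1200 cm.
Lower bound: ⌈1200/360⌉ = 4 shelves.
A packing using 4 shelves:
  shelf 1: 220 + 120 = 340
  shelf 2: 200 + 110 + 50 = 360
  shelf 3: 200 + 90 + 60 = 350
  shelf 4: 60 + 50 + 40 = 150
This matches the lower bound, so 4 is optimal.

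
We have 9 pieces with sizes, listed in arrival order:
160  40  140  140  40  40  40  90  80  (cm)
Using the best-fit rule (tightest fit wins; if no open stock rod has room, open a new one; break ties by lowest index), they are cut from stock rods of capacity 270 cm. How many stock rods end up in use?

4

  160 → stock rod 1 (new)  [load 160/270]
  40 → stock rod 1  [load 200/270]
  140 → stock rod 2 (new)  [load 140/270]
  140 → stock rod 3 (new)  [load 140/270]
  40 → stock rod 1  [load 240/270]
  40 → stock rod 2  [load 180/270]
  40 → stock rod 2  [load 220/270]
  90 → stock rod 3  [load 230/270]
  80 → stock rod 4 (new)  [load 80/270]
4 stock rods opened.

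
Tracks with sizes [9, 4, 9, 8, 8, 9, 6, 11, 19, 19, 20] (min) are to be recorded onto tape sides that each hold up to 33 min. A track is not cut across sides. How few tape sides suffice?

4

Total = 20 + 19 + 19 + 11 + 9 + 9 + 9 + 8 + 8 + 6 + 4 = 122 min.
Lower bound: ⌈122/33⌉ = 4 tape sides.
A packing using 4 tape sides:
  side 1: 20 + 11 = 31
  side 2: 19 + 9 + 4 = 32
  side 3: 19 + 9 = 28
  side 4: 9 + 8 + 8 + 6 = 31
This matches the lower bound, so 4 is optimal.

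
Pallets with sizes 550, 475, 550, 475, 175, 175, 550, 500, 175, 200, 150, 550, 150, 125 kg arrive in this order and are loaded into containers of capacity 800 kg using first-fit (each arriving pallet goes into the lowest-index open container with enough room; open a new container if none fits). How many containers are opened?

  550 → container 1 (new)  [load 550/800]
  475 → container 2 (new)  [load 475/800]
  550 → container 3 (new)  [load 550/800]
  475 → container 4 (new)  [load 475/800]
  175 → container 1  [load 725/800]
  175 → container 2  [load 650/800]
  550 → container 5 (new)  [load 550/800]
  500 → container 6 (new)  [load 500/800]
  175 → container 3  [load 725/800]
  200 → container 4  [load 675/800]
  150 → container 2  [load 800/800]
  550 → container 7 (new)  [load 550/800]
  150 → container 5  [load 700/800]
  125 → container 4  [load 800/800]
7 containers opened.

7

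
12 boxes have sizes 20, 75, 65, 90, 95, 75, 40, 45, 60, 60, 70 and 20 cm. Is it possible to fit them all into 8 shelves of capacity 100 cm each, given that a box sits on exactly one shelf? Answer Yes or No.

Total = 715 cm; ⌈715/100⌉ = 8.
The bound of 8 does not rule out 8, but exhaustive search shows no assignment into 8 shelves of capacity 100 cm exists — the minimum is 9.

No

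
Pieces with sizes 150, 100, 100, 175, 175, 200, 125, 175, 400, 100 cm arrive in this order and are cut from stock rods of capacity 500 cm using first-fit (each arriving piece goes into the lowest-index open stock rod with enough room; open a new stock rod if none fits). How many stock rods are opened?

  150 → stock rod 1 (new)  [load 150/500]
  100 → stock rod 1  [load 250/500]
  100 → stock rod 1  [load 350/500]
  175 → stock rod 2 (new)  [load 175/500]
  175 → stock rod 2  [load 350/500]
  200 → stock rod 3 (new)  [load 200/500]
  125 → stock rod 1  [load 475/500]
  175 → stock rod 3  [load 375/500]
  400 → stock rod 4 (new)  [load 400/500]
  100 → stock rod 2  [load 450/500]
4 stock rods opened.

4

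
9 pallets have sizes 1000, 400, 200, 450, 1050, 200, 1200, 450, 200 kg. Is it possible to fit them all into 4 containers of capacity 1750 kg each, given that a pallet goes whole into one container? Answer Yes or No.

A valid assignment using 4 containers:
  container 1: 1200 + 450 = 1650
  container 2: 1050 + 450 + 200 = 1700
  container 3: 1000 + 400 + 200 = 1600
  container 4: 200 = 200
Every load is within 1750 kg, so 4 containers suffice.

Yes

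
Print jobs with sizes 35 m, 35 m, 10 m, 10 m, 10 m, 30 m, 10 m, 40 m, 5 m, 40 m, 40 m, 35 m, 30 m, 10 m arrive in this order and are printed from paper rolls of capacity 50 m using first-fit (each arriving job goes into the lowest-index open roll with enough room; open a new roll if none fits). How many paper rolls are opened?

8

  35 → roll 1 (new)  [load 35/50]
  35 → roll 2 (new)  [load 35/50]
  10 → roll 1  [load 45/50]
  10 → roll 2  [load 45/50]
  10 → roll 3 (new)  [load 10/50]
  30 → roll 3  [load 40/50]
  10 → roll 3  [load 50/50]
  40 → roll 4 (new)  [load 40/50]
  5 → roll 1  [load 50/50]
  40 → roll 5 (new)  [load 40/50]
  40 → roll 6 (new)  [load 40/50]
  35 → roll 7 (new)  [load 35/50]
  30 → roll 8 (new)  [load 30/50]
  10 → roll 4  [load 50/50]
8 paper rolls opened.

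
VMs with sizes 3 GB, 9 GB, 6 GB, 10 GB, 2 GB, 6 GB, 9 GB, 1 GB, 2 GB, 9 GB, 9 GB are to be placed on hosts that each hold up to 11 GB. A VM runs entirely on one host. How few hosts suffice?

Total = 10 + 9 + 9 + 9 + 9 + 6 + 6 + 3 + 2 + 2 + 1 = 66 GB.
Lower bound: ⌈66/11⌉ = 6 hosts.
Also, 7 VMs each exceed 11/2 GB, and no two of those can share a host, so at least 7 hosts are needed.
A packing using 7 hosts:
  host 1: 10 + 1 = 11
  host 2: 9 + 2 = 11
  host 3: 9 + 2 = 11
  host 4: 9 = 9
  host 5: 9 = 9
  host 6: 6 + 3 = 9
  host 7: 6 = 6
This matches the lower bound, so 7 is optimal.

7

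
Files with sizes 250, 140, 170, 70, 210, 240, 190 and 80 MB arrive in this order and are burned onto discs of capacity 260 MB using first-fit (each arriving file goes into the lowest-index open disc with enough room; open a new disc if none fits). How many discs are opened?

6

  250 → disc 1 (new)  [load 250/260]
  140 → disc 2 (new)  [load 140/260]
  170 → disc 3 (new)  [load 170/260]
  70 → disc 2  [load 210/260]
  210 → disc 4 (new)  [load 210/260]
  240 → disc 5 (new)  [load 240/260]
  190 → disc 6 (new)  [load 190/260]
  80 → disc 3  [load 250/260]
6 discs opened.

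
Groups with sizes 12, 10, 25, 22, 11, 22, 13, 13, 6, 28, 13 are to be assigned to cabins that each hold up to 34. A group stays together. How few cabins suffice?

6

Total = 28 + 25 + 22 + 22 + 13 + 13 + 13 + 12 + 11 + 10 + 6 = 175.
Lower bound: ⌈175/34⌉ = 6 cabins.
A packing using 6 cabins:
  cabin 1: 28 + 6 = 34
  cabin 2: 25 = 25
  cabin 3: 22 + 12 = 34
  cabin 4: 22 + 11 = 33
  cabin 5: 13 + 13 = 26
  cabin 6: 13 + 10 = 23
This matches the lower bound, so 6 is optimal.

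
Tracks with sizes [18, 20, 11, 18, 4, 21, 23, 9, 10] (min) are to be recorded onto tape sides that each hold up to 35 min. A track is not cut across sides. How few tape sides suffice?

5

Total = 23 + 21 + 20 + 18 + 18 + 11 + 10 + 9 + 4 = 134 min.
Lower bound: ⌈134/35⌉ = 4 tape sides.
Also, 5 tracks each exceed 35/2 min, and no two of those can share a side, so at least 5 tape sides are needed.
A packing using 5 tape sides:
  side 1: 23 + 11 = 34
  side 2: 21 + 10 + 4 = 35
  side 3: 20 + 9 = 29
  side 4: 18 = 18
  side 5: 18 = 18
This matches the lower bound, so 5 is optimal.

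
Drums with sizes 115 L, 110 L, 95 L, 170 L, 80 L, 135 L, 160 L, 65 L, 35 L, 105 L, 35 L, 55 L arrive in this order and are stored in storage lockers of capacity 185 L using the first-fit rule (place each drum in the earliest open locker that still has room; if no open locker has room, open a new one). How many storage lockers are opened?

7

  115 → locker 1 (new)  [load 115/185]
  110 → locker 2 (new)  [load 110/185]
  95 → locker 3 (new)  [load 95/185]
  170 → locker 4 (new)  [load 170/185]
  80 → locker 3  [load 175/185]
  135 → locker 5 (new)  [load 135/185]
  160 → locker 6 (new)  [load 160/185]
  65 → locker 1  [load 180/185]
  35 → locker 2  [load 145/185]
  105 → locker 7 (new)  [load 105/185]
  35 → locker 2  [load 180/185]
  55 → locker 7  [load 160/185]
7 storage lockers opened.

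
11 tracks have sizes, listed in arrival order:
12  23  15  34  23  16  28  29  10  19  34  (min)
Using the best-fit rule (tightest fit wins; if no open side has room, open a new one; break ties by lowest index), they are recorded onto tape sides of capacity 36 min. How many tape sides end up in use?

  12 → side 1 (new)  [load 12/36]
  23 → side 1  [load 35/36]
  15 → side 2 (new)  [load 15/36]
  34 → side 3 (new)  [load 34/36]
  23 → side 4 (new)  [load 23/36]
  16 → side 2  [load 31/36]
  28 → side 5 (new)  [load 28/36]
  29 → side 6 (new)  [load 29/36]
  10 → side 4  [load 33/36]
  19 → side 7 (new)  [load 19/36]
  34 → side 8 (new)  [load 34/36]
8 tape sides opened.

8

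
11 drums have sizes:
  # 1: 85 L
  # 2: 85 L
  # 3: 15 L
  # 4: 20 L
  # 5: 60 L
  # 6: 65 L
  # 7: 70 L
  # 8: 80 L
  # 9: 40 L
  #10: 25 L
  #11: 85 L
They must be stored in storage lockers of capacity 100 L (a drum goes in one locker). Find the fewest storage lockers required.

7

Total = 85 + 85 + 85 + 80 + 70 + 65 + 60 + 40 + 25 + 20 + 15 = 630 L.
Lower bound: ⌈630/100⌉ = 7 storage lockers.
A packing using 7 storage lockers:
  locker 1: 85 + 15 = 100
  locker 2: 85 = 85
  locker 3: 85 = 85
  locker 4: 80 + 20 = 100
  locker 5: 70 + 25 = 95
  locker 6: 65 = 65
  locker 7: 60 + 40 = 100
This matches the lower bound, so 7 is optimal.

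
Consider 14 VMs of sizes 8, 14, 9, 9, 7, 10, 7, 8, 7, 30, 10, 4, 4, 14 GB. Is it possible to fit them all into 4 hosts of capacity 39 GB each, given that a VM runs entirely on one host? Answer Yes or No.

A valid assignment using 4 hosts:
  host 1: 30 + 9 = 39
  host 2: 14 + 14 + 10 = 38
  host 3: 10 + 9 + 8 + 8 + 4 = 39
  host 4: 7 + 7 + 7 + 4 = 25
Every load is within 39 GB, so 4 hosts suffice.

Yes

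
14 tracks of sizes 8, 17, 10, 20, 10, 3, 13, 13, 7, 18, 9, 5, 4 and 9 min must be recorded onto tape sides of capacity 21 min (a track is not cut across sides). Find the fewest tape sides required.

Total = 20 + 18 + 17 + 13 + 13 + 10 + 10 + 9 + 9 + 8 + 7 + 5 + 4 + 3 = 146 min.
Lower bound: ⌈146/21⌉ = 7 tape sides.
A packing using 8 tape sides:
  side 1: 20 = 20
  side 2: 18 + 3 = 21
  side 3: 17 + 4 = 21
  side 4: 13 + 8 = 21
  side 5: 13 + 7 = 20
  side 6: 10 + 10 = 20
  side 7: 9 + 9 = 18
  side 8: 5 = 5
No arrangement into 7 tape sides stays within capacity, so 8 is optimal.

8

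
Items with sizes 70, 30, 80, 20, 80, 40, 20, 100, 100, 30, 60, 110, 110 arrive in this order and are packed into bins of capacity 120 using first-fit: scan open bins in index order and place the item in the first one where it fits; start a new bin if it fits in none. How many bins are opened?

8

  70 → bin 1 (new)  [load 70/120]
  30 → bin 1  [load 100/120]
  80 → bin 2 (new)  [load 80/120]
  20 → bin 1  [load 120/120]
  80 → bin 3 (new)  [load 80/120]
  40 → bin 2  [load 120/120]
  20 → bin 3  [load 100/120]
  100 → bin 4 (new)  [load 100/120]
  100 → bin 5 (new)  [load 100/120]
  30 → bin 6 (new)  [load 30/120]
  60 → bin 6  [load 90/120]
  110 → bin 7 (new)  [load 110/120]
  110 → bin 8 (new)  [load 110/120]
8 bins opened.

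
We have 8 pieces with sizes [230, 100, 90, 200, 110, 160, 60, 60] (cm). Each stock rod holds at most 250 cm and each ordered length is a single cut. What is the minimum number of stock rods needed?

5

Total = 230 + 200 + 160 + 110 + 100 + 90 + 60 + 60 = 1010 cm.
Lower bound: ⌈1010/250⌉ = 5 stock rods.
A packing using 5 stock rods:
  stock rod 1: 230 = 230
  stock rod 2: 200 = 200
  stock rod 3: 160 + 90 = 250
  stock rod 4: 110 + 100 = 210
  stock rod 5: 60 + 60 = 120
This matches the lower bound, so 5 is optimal.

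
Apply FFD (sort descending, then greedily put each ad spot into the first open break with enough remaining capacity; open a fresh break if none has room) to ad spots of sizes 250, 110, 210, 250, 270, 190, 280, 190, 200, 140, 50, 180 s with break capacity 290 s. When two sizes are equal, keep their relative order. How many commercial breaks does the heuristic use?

10

Sorted descending: 280, 270, 250, 250, 210, 200, 190, 190, 180, 140, 110, 50.
  280 → break 1 (new)  [load 280/290]
  270 → break 2 (new)  [load 270/290]
  250 → break 3 (new)  [load 250/290]
  250 → break 4 (new)  [load 250/290]
  210 → break 5 (new)  [load 210/290]
  200 → break 6 (new)  [load 200/290]
  190 → break 7 (new)  [load 190/290]
  190 → break 8 (new)  [load 190/290]
  180 → break 9 (new)  [load 180/290]
  140 → break 10 (new)  [load 140/290]
  110 → break 9  [load 290/290]
  50 → break 5  [load 260/290]
10 commercial breaks opened.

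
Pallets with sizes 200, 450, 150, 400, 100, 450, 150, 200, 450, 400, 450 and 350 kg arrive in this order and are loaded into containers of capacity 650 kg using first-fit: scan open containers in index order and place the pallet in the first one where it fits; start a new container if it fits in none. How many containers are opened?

  200 → container 1 (new)  [load 200/650]
  450 → container 1  [load 650/650]
  150 → container 2 (new)  [load 150/650]
  400 → container 2  [load 550/650]
  100 → container 2  [load 650/650]
  450 → container 3 (new)  [load 450/650]
  150 → container 3  [load 600/650]
  200 → container 4 (new)  [load 200/650]
  450 → container 4  [load 650/650]
  400 → container 5 (new)  [load 400/650]
  450 → container 6 (new)  [load 450/650]
  350 → container 7 (new)  [load 350/650]
7 containers opened.

7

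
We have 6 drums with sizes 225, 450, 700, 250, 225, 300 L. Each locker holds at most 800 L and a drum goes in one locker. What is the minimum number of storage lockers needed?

3

Total = 700 + 450 + 300 + 250 + 225 + 225 = 2150 L.
Lower bound: ⌈2150/800⌉ = 3 storage lockers.
A packing using 3 storage lockers:
  locker 1: 700 = 700
  locker 2: 450 + 300 = 750
  locker 3: 250 + 225 + 225 = 700
This matches the lower bound, so 3 is optimal.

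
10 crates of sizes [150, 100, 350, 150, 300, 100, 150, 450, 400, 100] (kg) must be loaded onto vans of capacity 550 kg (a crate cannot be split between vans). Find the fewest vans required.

Total = 450 + 400 + 350 + 300 + 150 + 150 + 150 + 100 + 100 + 100 = 2250 kg.
Lower bound: ⌈2250/550⌉ = 5 vans.
A packing using 5 vans:
  van 1: 450 + 100 = 550
  van 2: 400 + 150 = 550
  van 3: 350 + 150 = 500
  van 4: 300 + 150 + 100 = 550
  van 5: 100 = 100
This matches the lower bound, so 5 is optimal.

5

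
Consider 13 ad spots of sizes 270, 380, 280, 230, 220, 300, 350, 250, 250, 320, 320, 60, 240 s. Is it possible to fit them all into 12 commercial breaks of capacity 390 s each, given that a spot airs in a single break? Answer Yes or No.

A valid assignment using 12 commercial breaks:
  break 1: 380 = 380
  break 2: 350 = 350
  break 3: 320 + 60 = 380
  break 4: 320 = 320
  break 5: 300 = 300
  break 6: 280 = 280
  break 7: 270 = 270
  break 8: 250 = 250
  break 9: 250 = 250
  break 10: 240 = 240
  break 11: 230 = 230
  break 12: 220 = 220
Every load is within 390 s, so 12 commercial breaks suffice.

Yes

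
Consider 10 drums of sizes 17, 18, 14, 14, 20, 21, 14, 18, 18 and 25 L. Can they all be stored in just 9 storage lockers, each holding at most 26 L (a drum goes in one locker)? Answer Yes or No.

No

Total = 179 L; ⌈179/26⌉ = 7.
10 drums each exceed half the capacity and cannot share a locker, forcing at least 10 storage lockers.
At least 10 storage lockers are required, but only 9 are allowed.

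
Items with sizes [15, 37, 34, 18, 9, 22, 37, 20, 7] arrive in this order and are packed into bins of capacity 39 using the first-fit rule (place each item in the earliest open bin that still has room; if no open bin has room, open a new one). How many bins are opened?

  15 → bin 1 (new)  [load 15/39]
  37 → bin 2 (new)  [load 37/39]
  34 → bin 3 (new)  [load 34/39]
  18 → bin 1  [load 33/39]
  9 → bin 4 (new)  [load 9/39]
  22 → bin 4  [load 31/39]
  37 → bin 5 (new)  [load 37/39]
  20 → bin 6 (new)  [load 20/39]
  7 → bin 4  [load 38/39]
6 bins opened.

6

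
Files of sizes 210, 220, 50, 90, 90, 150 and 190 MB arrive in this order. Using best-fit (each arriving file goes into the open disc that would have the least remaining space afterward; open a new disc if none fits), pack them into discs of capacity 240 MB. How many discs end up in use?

  210 → disc 1 (new)  [load 210/240]
  220 → disc 2 (new)  [load 220/240]
  50 → disc 3 (new)  [load 50/240]
  90 → disc 3  [load 140/240]
  90 → disc 3  [load 230/240]
  150 → disc 4 (new)  [load 150/240]
  190 → disc 5 (new)  [load 190/240]
5 discs opened.

5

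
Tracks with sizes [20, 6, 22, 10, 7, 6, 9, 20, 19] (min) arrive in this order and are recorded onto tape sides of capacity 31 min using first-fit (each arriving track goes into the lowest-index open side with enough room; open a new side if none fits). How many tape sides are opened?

5

  20 → side 1 (new)  [load 20/31]
  6 → side 1  [load 26/31]
  22 → side 2 (new)  [load 22/31]
  10 → side 3 (new)  [load 10/31]
  7 → side 2  [load 29/31]
  6 → side 3  [load 16/31]
  9 → side 3  [load 25/31]
  20 → side 4 (new)  [load 20/31]
  19 → side 5 (new)  [load 19/31]
5 tape sides opened.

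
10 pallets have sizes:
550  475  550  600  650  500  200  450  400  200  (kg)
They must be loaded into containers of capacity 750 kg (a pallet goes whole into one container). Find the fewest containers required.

8

Total = 650 + 600 + 550 + 550 + 500 + 475 + 450 + 400 + 200 + 200 = 4575 kg.
Lower bound: ⌈4575/750⌉ = 7 containers.
Also, 8 pallets each exceed 375 kg, and no two of those can share a container, so at least 8 containers are needed.
A packing using 8 containers:
  container 1: 650 = 650
  container 2: 600 = 600
  container 3: 550 + 200 = 750
  container 4: 550 + 200 = 750
  container 5: 500 = 500
  container 6: 475 = 475
  container 7: 450 = 450
  container 8: 400 = 400
This matches the lower bound, so 8 is optimal.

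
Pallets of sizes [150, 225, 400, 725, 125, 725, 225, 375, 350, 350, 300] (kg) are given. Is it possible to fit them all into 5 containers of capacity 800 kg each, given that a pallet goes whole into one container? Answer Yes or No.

No

Total = 3950 kg; ⌈3950/800⌉ = 5.
The bound of 5 does not rule out 5, but exhaustive search shows no assignment into 5 containers of capacity 800 kg exists — the minimum is 6.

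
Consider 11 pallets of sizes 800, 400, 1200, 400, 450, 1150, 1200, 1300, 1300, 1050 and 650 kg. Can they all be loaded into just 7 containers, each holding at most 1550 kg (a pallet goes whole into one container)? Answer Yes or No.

Total = 9900 kg; ⌈9900/1550⌉ = 7.
The bound of 7 does not rule out 7, but exhaustive search shows no assignment into 7 containers of capacity 1550 kg exists — the minimum is 8.

No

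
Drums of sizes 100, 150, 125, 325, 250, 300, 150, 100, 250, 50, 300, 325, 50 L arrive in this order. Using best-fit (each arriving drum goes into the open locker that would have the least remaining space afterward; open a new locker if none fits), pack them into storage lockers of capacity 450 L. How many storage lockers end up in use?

  100 → locker 1 (new)  [load 100/450]
  150 → locker 1  [load 250/450]
  125 → locker 1  [load 375/450]
  325 → locker 2 (new)  [load 325/450]
  250 → locker 3 (new)  [load 250/450]
  300 → locker 4 (new)  [load 300/450]
  150 → locker 4  [load 450/450]
  100 → locker 2  [load 425/450]
  250 → locker 5 (new)  [load 250/450]
  50 → locker 1  [load 425/450]
  300 → locker 6 (new)  [load 300/450]
  325 → locker 7 (new)  [load 325/450]
  50 → locker 7  [load 375/450]
7 storage lockers opened.

7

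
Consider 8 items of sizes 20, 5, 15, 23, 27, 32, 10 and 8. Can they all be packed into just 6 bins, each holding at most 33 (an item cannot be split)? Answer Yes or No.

A valid assignment using 5 bins:
  bin 1: 32 = 32
  bin 2: 27 + 5 = 32
  bin 3: 23 + 10 = 33
  bin 4: 20 + 8 = 28
  bin 5: 15 = 15
That uses only 5 ≤ 6, so 6 bins are enough.

Yes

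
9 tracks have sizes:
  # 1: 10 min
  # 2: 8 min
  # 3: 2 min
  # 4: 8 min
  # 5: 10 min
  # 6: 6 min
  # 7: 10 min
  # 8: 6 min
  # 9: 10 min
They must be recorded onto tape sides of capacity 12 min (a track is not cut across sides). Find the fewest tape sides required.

Total = 10 + 10 + 10 + 10 + 8 + 8 + 6 + 6 + 2 = 70 min.
Lower bound: ⌈70/12⌉ = 6 tape sides.
A packing using 7 tape sides:
  side 1: 10 + 2 = 12
  side 2: 10 = 10
  side 3: 10 = 10
  side 4: 10 = 10
  side 5: 8 = 8
  side 6: 8 = 8
  side 7: 6 + 6 = 12
No arrangement into 6 tape sides stays within capacity, so 7 is optimal.

7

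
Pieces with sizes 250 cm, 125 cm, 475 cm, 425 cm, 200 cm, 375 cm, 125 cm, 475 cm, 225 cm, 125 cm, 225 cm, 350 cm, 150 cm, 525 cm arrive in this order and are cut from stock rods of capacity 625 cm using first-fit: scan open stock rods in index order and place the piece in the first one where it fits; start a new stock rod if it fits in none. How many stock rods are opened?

7

  250 → stock rod 1 (new)  [load 250/625]
  125 → stock rod 1  [load 375/625]
  475 → stock rod 2 (new)  [load 475/625]
  425 → stock rod 3 (new)  [load 425/625]
  200 → stock rod 1  [load 575/625]
  375 → stock rod 4 (new)  [load 375/625]
  125 → stock rod 2  [load 600/625]
  475 → stock rod 5 (new)  [load 475/625]
  225 → stock rod 4  [load 600/625]
  125 → stock rod 3  [load 550/625]
  225 → stock rod 6 (new)  [load 225/625]
  350 → stock rod 6  [load 575/625]
  150 → stock rod 5  [load 625/625]
  525 → stock rod 7 (new)  [load 525/625]
7 stock rods opened.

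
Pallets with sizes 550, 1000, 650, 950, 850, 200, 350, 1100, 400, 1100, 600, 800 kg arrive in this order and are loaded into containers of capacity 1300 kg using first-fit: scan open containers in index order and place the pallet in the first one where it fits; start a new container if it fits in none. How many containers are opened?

  550 → container 1 (new)  [load 550/1300]
  1000 → container 2 (new)  [load 1000/1300]
  650 → container 1  [load 1200/1300]
  950 → container 3 (new)  [load 950/1300]
  850 → container 4 (new)  [load 850/1300]
  200 → container 2  [load 1200/1300]
  350 → container 3  [load 1300/1300]
  1100 → container 5 (new)  [load 1100/1300]
  400 → container 4  [load 1250/1300]
  1100 → container 6 (new)  [load 1100/1300]
  600 → container 7 (new)  [load 600/1300]
  800 → container 8 (new)  [load 800/1300]
8 containers opened.

8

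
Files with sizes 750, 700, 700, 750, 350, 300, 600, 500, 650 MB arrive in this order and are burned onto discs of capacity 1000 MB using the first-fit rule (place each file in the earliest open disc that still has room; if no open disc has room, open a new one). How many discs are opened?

  750 → disc 1 (new)  [load 750/1000]
  700 → disc 2 (new)  [load 700/1000]
  700 → disc 3 (new)  [load 700/1000]
  750 → disc 4 (new)  [load 750/1000]
  350 → disc 5 (new)  [load 350/1000]
  300 → disc 2  [load 1000/1000]
  600 → disc 5  [load 950/1000]
  500 → disc 6 (new)  [load 500/1000]
  650 → disc 7 (new)  [load 650/1000]
7 discs opened.

7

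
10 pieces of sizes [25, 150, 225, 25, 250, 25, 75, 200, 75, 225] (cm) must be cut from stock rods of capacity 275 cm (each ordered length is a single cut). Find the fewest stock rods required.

5

Total = 250 + 225 + 225 + 200 + 150 + 75 + 75 + 25 + 25 + 25 = 1275 cm.
Lower bound: ⌈1275/275⌉ = 5 stock rods.
A packing using 5 stock rods:
  stock rod 1: 250 + 25 = 275
  stock rod 2: 225 + 25 + 25 = 275
  stock rod 3: 225 = 225
  stock rod 4: 200 + 75 = 275
  stock rod 5: 150 + 75 = 225
This matches the lower bound, so 5 is optimal.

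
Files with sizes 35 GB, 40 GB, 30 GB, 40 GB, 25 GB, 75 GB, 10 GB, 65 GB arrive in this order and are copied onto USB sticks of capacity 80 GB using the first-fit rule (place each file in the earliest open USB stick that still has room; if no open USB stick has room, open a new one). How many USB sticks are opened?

5

  35 → USB stick 1 (new)  [load 35/80]
  40 → USB stick 1  [load 75/80]
  30 → USB stick 2 (new)  [load 30/80]
  40 → USB stick 2  [load 70/80]
  25 → USB stick 3 (new)  [load 25/80]
  75 → USB stick 4 (new)  [load 75/80]
  10 → USB stick 2  [load 80/80]
  65 → USB stick 5 (new)  [load 65/80]
5 USB sticks opened.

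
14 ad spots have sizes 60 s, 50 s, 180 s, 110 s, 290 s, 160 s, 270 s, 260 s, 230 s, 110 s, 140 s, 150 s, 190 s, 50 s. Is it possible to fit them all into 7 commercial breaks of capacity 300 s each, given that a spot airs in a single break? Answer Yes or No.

No

Total = 2250 s; ⌈2250/300⌉ = 8.
At least 8 commercial breaks are required, but only 7 are allowed.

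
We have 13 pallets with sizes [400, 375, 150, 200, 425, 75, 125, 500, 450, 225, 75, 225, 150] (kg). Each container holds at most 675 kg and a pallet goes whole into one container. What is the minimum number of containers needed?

Total = 500 + 450 + 425 + 400 + 375 + 225 + 225 + 200 + 150 + 150 + 125 + 75 + 75 = 3375 kg.
Lower bound: ⌈3375/675⌉ = 5 containers.
A packing using 6 containers:
  container 1: 500 + 150 = 650
  container 2: 450 + 225 = 675
  container 3: 425 + 225 = 650
  container 4: 400 + 200 + 75 = 675
  container 5: 375 + 150 + 125 = 650
  container 6: 75 = 75
No arrangement into 5 containers stays within capacity, so 6 is optimal.

6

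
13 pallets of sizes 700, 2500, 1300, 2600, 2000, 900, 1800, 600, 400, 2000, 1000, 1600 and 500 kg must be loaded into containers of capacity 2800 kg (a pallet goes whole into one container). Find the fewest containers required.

Total = 2600 + 2500 + 2000 + 2000 + 1800 + 1600 + 1300 + 1000 + 900 + 700 + 600 + 500 + 400 = 17900 kg.
Lower bound: ⌈17900/2800⌉ = 7 containers.
A packing using 7 containers:
  container 1: 2600 = 2600
  container 2: 2500 = 2500
  container 3: 2000 + 700 = 2700
  container 4: 2000 + 600 = 2600
  container 5: 1800 + 1000 = 2800
  container 6: 1600 + 900 = 2500
  container 7: 1300 + 500 + 400 = 2200
This matches the lower bound, so 7 is optimal.

7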